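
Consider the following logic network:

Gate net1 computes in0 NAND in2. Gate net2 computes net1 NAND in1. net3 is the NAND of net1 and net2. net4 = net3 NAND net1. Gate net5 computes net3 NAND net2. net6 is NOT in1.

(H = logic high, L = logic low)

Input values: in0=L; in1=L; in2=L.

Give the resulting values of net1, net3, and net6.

net1 = H; net3 = L; net6 = H

net1 = in0 NAND in2 = L NAND L = H
net2 = net1 NAND in1 = H NAND L = H
net3 = net1 NAND net2 = H NAND H = L
net6 = NOT in1 = NOT L = H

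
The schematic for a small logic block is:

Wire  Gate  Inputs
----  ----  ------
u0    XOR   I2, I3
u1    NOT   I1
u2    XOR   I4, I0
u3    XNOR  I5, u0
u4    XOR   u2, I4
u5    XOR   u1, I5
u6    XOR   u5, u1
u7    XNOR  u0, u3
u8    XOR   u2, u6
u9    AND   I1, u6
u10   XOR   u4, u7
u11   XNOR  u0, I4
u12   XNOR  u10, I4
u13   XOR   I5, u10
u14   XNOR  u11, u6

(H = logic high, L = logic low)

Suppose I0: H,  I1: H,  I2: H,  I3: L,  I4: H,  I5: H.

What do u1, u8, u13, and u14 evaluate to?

u0 = I2 XOR I3 = H XOR L = H
u1 = NOT I1 = NOT H = L
u2 = I4 XOR I0 = H XOR H = L
u3 = I5 XNOR u0 = H XNOR H = H
u4 = u2 XOR I4 = L XOR H = H
u5 = u1 XOR I5 = L XOR H = H
u6 = u5 XOR u1 = H XOR L = H
u7 = u0 XNOR u3 = H XNOR H = H
u8 = u2 XOR u6 = L XOR H = H
u10 = u4 XOR u7 = H XOR H = L
u11 = u0 XNOR I4 = H XNOR H = H
u13 = I5 XOR u10 = H XOR L = H
u14 = u11 XNOR u6 = H XNOR H = H

u1 = L; u8 = H; u13 = H; u14 = H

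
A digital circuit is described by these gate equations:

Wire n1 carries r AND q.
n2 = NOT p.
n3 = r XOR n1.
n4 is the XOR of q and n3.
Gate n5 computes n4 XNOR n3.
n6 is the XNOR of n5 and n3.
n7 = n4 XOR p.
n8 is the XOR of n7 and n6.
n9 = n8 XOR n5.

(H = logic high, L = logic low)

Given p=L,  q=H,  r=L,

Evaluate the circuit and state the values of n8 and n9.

n1 = r AND q = L AND H = L
n3 = r XOR n1 = L XOR L = L
n4 = q XOR n3 = H XOR L = H
n5 = n4 XNOR n3 = H XNOR L = L
n6 = n5 XNOR n3 = L XNOR L = H
n7 = n4 XOR p = H XOR L = H
n8 = n7 XOR n6 = H XOR H = L
n9 = n8 XOR n5 = L XOR L = L

n8 = L, n9 = L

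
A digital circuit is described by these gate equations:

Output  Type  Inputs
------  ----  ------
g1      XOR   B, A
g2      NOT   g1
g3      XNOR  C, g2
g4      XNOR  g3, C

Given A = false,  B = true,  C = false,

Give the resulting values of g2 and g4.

g1 = B XOR A = true XOR false = true
g2 = NOT g1 = NOT true = false
g3 = C XNOR g2 = false XNOR false = true
g4 = g3 XNOR C = true XNOR false = false

g2 = false, g4 = false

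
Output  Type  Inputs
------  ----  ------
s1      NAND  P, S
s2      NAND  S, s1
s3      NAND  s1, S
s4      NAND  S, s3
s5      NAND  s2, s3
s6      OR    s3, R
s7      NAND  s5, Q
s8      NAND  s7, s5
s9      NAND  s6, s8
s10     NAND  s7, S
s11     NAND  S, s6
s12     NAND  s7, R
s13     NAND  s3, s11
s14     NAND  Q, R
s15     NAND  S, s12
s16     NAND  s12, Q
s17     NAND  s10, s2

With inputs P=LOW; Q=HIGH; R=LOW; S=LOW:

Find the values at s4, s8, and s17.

s1 = P NAND S = LOW NAND LOW = HIGH
s2 = S NAND s1 = LOW NAND HIGH = HIGH
s3 = s1 NAND S = HIGH NAND LOW = HIGH
s4 = S NAND s3 = LOW NAND HIGH = HIGH
s5 = s2 NAND s3 = HIGH NAND HIGH = LOW
s7 = s5 NAND Q = LOW NAND HIGH = HIGH
s8 = s7 NAND s5 = HIGH NAND LOW = HIGH
s10 = s7 NAND S = HIGH NAND LOW = HIGH
s17 = s10 NAND s2 = HIGH NAND HIGH = LOW

s4 = HIGH; s8 = HIGH; s17 = LOW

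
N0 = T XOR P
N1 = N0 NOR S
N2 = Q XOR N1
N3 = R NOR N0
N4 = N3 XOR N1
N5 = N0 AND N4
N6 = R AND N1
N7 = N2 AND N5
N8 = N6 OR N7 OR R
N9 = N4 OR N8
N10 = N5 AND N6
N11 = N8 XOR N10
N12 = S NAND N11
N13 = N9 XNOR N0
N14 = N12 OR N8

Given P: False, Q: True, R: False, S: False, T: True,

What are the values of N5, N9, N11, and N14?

N5 = False; N9 = False; N11 = False; N14 = True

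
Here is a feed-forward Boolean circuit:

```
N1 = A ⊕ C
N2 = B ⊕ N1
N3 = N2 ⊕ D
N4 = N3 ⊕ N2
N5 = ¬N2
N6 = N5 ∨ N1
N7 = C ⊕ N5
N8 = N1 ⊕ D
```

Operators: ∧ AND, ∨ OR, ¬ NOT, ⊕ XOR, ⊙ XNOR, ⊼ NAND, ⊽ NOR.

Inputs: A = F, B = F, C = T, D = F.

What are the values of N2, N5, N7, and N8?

N1 = A XOR C = F XOR T = T
N2 = B XOR N1 = F XOR T = T
N5 = NOT N2 = NOT T = F
N7 = C XOR N5 = T XOR F = T
N8 = N1 XOR D = T XOR F = T

N2 = T, N5 = F, N7 = T, N8 = T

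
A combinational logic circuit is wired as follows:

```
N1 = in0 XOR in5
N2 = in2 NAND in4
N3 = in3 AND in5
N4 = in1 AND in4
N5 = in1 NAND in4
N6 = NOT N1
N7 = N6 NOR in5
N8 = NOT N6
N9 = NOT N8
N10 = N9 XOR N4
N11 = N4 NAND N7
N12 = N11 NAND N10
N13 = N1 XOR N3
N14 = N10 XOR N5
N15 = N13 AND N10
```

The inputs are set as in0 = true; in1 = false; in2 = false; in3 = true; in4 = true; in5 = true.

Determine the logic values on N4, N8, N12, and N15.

N1 = in0 XOR in5 = true XOR true = false
N3 = in3 AND in5 = true AND true = true
N4 = in1 AND in4 = false AND true = false
N6 = NOT N1 = NOT false = true
N7 = N6 NOR in5 = true NOR true = false
N8 = NOT N6 = NOT true = false
N9 = NOT N8 = NOT false = true
N10 = N9 XOR N4 = true XOR false = true
N11 = N4 NAND N7 = false NAND false = true
N12 = N11 NAND N10 = true NAND true = false
N13 = N1 XOR N3 = false XOR true = true
N15 = N13 AND N10 = true AND true = true

N4 = false, N8 = false, N12 = false, N15 = true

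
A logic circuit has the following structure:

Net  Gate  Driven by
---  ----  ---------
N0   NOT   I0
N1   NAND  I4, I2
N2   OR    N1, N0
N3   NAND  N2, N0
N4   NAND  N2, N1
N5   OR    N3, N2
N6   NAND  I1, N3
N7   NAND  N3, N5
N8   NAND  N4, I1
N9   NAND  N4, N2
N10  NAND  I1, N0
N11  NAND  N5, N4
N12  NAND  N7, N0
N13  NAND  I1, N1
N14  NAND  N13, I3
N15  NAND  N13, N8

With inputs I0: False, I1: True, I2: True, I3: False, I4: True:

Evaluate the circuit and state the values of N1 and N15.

N1 = False; N15 = True

N0 = NOT I0 = NOT False = True
N1 = I4 NAND I2 = True NAND True = False
N2 = N1 OR N0 = False OR True = True
N4 = N2 NAND N1 = True NAND False = True
N8 = N4 NAND I1 = True NAND True = False
N13 = I1 NAND N1 = True NAND False = True
N15 = N13 NAND N8 = True NAND False = True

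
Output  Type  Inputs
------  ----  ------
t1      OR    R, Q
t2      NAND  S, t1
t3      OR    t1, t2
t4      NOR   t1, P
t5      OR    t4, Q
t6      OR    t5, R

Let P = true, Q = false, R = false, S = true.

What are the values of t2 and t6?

t1 = R OR Q = false OR false = false
t2 = S NAND t1 = true NAND false = true
t4 = t1 NOR P = false NOR true = false
t5 = t4 OR Q = false OR false = false
t6 = t5 OR R = false OR false = false

t2 = true, t6 = false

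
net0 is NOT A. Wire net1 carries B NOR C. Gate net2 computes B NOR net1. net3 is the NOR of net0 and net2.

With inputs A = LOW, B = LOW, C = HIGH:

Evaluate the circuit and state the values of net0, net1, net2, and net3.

net0 = NOT A = NOT LOW = HIGH
net1 = B NOR C = LOW NOR HIGH = LOW
net2 = B NOR net1 = LOW NOR LOW = HIGH
net3 = net0 NOR net2 = HIGH NOR HIGH = LOW

net0 = HIGH  net1 = LOW  net2 = HIGH  net3 = LOW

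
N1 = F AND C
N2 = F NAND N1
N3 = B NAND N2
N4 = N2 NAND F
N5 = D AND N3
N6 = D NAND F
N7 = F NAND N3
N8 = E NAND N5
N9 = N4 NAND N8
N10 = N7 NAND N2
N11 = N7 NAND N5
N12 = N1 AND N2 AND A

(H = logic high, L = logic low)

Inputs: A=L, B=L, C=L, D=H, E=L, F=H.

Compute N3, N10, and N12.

N3 = H, N10 = H, N12 = L

N1 = F AND C = H AND L = L
N2 = F NAND N1 = H NAND L = H
N3 = B NAND N2 = L NAND H = H
N7 = F NAND N3 = H NAND H = L
N10 = N7 NAND N2 = L NAND H = H
N12 = N1 AND N2 AND A = L AND H AND L = L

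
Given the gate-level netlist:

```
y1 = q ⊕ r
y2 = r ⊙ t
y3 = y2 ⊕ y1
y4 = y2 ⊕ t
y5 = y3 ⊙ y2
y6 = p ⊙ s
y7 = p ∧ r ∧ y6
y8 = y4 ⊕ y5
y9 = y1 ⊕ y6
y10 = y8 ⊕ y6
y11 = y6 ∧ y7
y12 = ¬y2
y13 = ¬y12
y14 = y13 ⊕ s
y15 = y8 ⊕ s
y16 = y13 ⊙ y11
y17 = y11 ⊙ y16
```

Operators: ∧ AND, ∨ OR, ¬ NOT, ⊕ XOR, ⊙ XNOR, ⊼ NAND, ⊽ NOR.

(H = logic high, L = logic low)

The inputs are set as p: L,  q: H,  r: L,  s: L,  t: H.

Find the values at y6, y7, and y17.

y2 = r XNOR t = L XNOR H = L
y6 = p XNOR s = L XNOR L = H
y7 = p AND r AND y6 = L AND L AND H = L
y11 = y6 AND y7 = H AND L = L
y12 = NOT y2 = NOT L = H
y13 = NOT y12 = NOT H = L
y16 = y13 XNOR y11 = L XNOR L = H
y17 = y11 XNOR y16 = L XNOR H = L

y6 = H, y7 = L, y17 = L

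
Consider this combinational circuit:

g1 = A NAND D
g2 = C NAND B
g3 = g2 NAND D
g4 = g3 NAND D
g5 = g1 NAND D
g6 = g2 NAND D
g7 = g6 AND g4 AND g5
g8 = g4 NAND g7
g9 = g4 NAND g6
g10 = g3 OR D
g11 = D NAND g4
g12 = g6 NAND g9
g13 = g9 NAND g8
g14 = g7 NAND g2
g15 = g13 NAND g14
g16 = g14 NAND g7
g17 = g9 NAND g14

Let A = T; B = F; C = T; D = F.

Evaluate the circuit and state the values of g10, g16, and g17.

g1 = A NAND D = T NAND F = T
g2 = C NAND B = T NAND F = T
g3 = g2 NAND D = T NAND F = T
g4 = g3 NAND D = T NAND F = T
g5 = g1 NAND D = T NAND F = T
g6 = g2 NAND D = T NAND F = T
g7 = g6 AND g4 AND g5 = T AND T AND T = T
g9 = g4 NAND g6 = T NAND T = F
g10 = g3 OR D = T OR F = T
g14 = g7 NAND g2 = T NAND T = F
g16 = g14 NAND g7 = F NAND T = T
g17 = g9 NAND g14 = F NAND F = T

g10 = T  g16 = T  g17 = T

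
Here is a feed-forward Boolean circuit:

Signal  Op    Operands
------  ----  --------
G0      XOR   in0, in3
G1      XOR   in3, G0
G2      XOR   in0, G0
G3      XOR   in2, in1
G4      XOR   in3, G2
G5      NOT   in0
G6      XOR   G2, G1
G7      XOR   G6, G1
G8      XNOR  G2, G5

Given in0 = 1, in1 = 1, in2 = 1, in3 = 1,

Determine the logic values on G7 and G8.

G7 = 1, G8 = 0

G0 = in0 XOR in3 = 1 XOR 1 = 0
G1 = in3 XOR G0 = 1 XOR 0 = 1
G2 = in0 XOR G0 = 1 XOR 0 = 1
G5 = NOT in0 = NOT 1 = 0
G6 = G2 XOR G1 = 1 XOR 1 = 0
G7 = G6 XOR G1 = 0 XOR 1 = 1
G8 = G2 XNOR G5 = 1 XNOR 0 = 0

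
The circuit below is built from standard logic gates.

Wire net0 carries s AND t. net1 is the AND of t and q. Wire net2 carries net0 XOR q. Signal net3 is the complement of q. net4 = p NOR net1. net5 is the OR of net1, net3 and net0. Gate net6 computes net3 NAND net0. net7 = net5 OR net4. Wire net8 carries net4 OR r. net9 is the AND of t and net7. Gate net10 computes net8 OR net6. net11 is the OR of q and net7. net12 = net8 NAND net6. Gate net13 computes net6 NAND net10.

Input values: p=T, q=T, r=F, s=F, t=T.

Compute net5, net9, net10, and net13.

net0 = s AND t = F AND T = F
net1 = t AND q = T AND T = T
net3 = NOT q = NOT T = F
net4 = p NOR net1 = T NOR T = F
net5 = net1 OR net3 OR net0 = T OR F OR F = T
net6 = net3 NAND net0 = F NAND F = T
net7 = net5 OR net4 = T OR F = T
net8 = net4 OR r = F OR F = F
net9 = t AND net7 = T AND T = T
net10 = net8 OR net6 = F OR T = T
net13 = net6 NAND net10 = T NAND T = F

net5 = T; net9 = T; net10 = T; net13 = F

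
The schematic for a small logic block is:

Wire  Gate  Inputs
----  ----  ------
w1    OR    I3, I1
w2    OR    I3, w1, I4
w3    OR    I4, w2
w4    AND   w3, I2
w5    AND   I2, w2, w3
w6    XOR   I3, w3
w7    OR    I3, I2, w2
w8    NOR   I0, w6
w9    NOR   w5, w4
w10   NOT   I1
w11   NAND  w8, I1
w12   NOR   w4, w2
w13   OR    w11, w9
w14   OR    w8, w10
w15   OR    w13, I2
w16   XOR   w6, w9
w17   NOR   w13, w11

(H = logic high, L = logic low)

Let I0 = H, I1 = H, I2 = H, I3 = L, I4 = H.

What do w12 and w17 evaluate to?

w12 = L, w17 = L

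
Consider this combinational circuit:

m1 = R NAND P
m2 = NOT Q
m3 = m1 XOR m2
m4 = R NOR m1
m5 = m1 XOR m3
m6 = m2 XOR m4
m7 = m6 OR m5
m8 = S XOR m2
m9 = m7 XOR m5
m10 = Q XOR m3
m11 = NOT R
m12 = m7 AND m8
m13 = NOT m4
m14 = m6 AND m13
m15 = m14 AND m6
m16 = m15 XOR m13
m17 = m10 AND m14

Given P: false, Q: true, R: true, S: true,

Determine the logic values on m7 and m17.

m7 = false, m17 = false

m1 = R NAND P = true NAND false = true
m2 = NOT Q = NOT true = false
m3 = m1 XOR m2 = true XOR false = true
m4 = R NOR m1 = true NOR true = false
m5 = m1 XOR m3 = true XOR true = false
m6 = m2 XOR m4 = false XOR false = false
m7 = m6 OR m5 = false OR false = false
m10 = Q XOR m3 = true XOR true = false
m13 = NOT m4 = NOT false = true
m14 = m6 AND m13 = false AND true = false
m17 = m10 AND m14 = false AND false = false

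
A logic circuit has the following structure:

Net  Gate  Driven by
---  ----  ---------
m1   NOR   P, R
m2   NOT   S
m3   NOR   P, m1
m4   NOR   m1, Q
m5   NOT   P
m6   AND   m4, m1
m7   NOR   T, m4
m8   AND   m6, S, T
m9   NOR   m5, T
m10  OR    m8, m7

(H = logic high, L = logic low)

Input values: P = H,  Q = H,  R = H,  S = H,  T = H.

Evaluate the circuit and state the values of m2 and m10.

m2 = L; m10 = L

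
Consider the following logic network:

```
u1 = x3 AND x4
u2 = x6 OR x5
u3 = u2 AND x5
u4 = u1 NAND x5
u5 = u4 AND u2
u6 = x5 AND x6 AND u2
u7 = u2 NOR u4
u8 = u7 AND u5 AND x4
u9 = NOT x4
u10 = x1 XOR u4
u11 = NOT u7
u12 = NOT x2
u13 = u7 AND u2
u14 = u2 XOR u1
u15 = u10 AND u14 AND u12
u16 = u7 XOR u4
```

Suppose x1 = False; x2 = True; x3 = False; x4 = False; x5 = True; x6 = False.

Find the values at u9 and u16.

u9 = True  u16 = True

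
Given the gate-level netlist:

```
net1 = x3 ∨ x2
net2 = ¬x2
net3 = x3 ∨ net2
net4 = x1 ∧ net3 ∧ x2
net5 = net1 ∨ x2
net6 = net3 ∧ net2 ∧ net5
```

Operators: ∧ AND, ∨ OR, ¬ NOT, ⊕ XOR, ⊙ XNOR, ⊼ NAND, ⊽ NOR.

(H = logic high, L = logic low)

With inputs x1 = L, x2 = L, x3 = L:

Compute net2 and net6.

net1 = x3 OR x2 = L OR L = L
net2 = NOT x2 = NOT L = H
net3 = x3 OR net2 = L OR H = H
net5 = net1 OR x2 = L OR L = L
net6 = net3 AND net2 AND net5 = H AND H AND L = L

net2 = H; net6 = L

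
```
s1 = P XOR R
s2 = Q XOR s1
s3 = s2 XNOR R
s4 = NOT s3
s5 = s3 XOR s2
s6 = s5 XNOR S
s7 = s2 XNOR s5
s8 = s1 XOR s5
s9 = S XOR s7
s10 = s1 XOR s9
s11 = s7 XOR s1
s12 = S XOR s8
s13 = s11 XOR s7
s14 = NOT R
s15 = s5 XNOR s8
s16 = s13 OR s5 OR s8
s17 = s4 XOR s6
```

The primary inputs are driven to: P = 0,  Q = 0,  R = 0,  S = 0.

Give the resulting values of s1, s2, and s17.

s1 = P XOR R = 0 XOR 0 = 0
s2 = Q XOR s1 = 0 XOR 0 = 0
s3 = s2 XNOR R = 0 XNOR 0 = 1
s4 = NOT s3 = NOT 1 = 0
s5 = s3 XOR s2 = 1 XOR 0 = 1
s6 = s5 XNOR S = 1 XNOR 0 = 0
s17 = s4 XOR s6 = 0 XOR 0 = 0

s1 = 0; s2 = 0; s17 = 0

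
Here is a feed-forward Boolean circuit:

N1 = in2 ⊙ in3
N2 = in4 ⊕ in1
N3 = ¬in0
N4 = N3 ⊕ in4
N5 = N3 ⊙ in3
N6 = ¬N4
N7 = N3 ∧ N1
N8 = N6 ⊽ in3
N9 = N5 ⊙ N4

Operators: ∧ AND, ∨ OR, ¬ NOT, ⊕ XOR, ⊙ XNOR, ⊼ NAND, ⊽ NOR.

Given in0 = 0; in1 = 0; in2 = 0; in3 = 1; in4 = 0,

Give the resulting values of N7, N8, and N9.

N7 = 0; N8 = 0; N9 = 1

N1 = in2 XNOR in3 = 0 XNOR 1 = 0
N3 = NOT in0 = NOT 0 = 1
N4 = N3 XOR in4 = 1 XOR 0 = 1
N5 = N3 XNOR in3 = 1 XNOR 1 = 1
N6 = NOT N4 = NOT 1 = 0
N7 = N3 AND N1 = 1 AND 0 = 0
N8 = N6 NOR in3 = 0 NOR 1 = 0
N9 = N5 XNOR N4 = 1 XNOR 1 = 1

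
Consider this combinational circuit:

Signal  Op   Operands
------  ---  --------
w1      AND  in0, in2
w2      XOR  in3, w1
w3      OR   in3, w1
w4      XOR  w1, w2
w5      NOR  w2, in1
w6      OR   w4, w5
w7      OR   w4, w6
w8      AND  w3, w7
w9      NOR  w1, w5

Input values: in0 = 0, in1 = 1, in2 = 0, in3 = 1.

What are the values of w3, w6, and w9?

w3 = 1, w6 = 1, w9 = 1

w1 = in0 AND in2 = 0 AND 0 = 0
w2 = in3 XOR w1 = 1 XOR 0 = 1
w3 = in3 OR w1 = 1 OR 0 = 1
w4 = w1 XOR w2 = 0 XOR 1 = 1
w5 = w2 NOR in1 = 1 NOR 1 = 0
w6 = w4 OR w5 = 1 OR 0 = 1
w9 = w1 NOR w5 = 0 NOR 0 = 1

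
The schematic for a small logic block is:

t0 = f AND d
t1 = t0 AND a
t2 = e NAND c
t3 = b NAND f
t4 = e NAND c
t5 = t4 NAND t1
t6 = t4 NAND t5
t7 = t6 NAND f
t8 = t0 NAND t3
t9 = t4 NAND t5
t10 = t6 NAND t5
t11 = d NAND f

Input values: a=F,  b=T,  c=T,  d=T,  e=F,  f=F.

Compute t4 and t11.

t4 = T; t11 = T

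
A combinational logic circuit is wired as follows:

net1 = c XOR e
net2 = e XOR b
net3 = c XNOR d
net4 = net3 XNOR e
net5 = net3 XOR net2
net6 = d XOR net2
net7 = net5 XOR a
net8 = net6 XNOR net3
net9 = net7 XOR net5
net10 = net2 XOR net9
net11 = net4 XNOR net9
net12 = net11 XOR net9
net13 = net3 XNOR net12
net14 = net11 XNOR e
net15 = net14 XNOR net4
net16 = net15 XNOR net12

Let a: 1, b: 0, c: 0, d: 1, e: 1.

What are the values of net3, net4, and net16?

net2 = e XOR b = 1 XOR 0 = 1
net3 = c XNOR d = 0 XNOR 1 = 0
net4 = net3 XNOR e = 0 XNOR 1 = 0
net5 = net3 XOR net2 = 0 XOR 1 = 1
net7 = net5 XOR a = 1 XOR 1 = 0
net9 = net7 XOR net5 = 0 XOR 1 = 1
net11 = net4 XNOR net9 = 0 XNOR 1 = 0
net12 = net11 XOR net9 = 0 XOR 1 = 1
net14 = net11 XNOR e = 0 XNOR 1 = 0
net15 = net14 XNOR net4 = 0 XNOR 0 = 1
net16 = net15 XNOR net12 = 1 XNOR 1 = 1

net3 = 0, net4 = 0, net16 = 1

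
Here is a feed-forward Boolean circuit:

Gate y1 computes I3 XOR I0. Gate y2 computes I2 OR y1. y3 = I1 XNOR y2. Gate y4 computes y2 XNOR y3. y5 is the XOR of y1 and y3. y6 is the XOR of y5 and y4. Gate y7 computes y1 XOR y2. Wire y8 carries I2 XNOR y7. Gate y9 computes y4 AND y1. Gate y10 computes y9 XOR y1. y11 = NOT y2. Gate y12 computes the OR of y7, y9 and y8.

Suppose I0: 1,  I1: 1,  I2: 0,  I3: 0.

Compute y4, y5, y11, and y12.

y4 = 1, y5 = 0, y11 = 0, y12 = 1

y1 = I3 XOR I0 = 0 XOR 1 = 1
y2 = I2 OR y1 = 0 OR 1 = 1
y3 = I1 XNOR y2 = 1 XNOR 1 = 1
y4 = y2 XNOR y3 = 1 XNOR 1 = 1
y5 = y1 XOR y3 = 1 XOR 1 = 0
y7 = y1 XOR y2 = 1 XOR 1 = 0
y8 = I2 XNOR y7 = 0 XNOR 0 = 1
y9 = y4 AND y1 = 1 AND 1 = 1
y11 = NOT y2 = NOT 1 = 0
y12 = y7 OR y9 OR y8 = 0 OR 1 OR 1 = 1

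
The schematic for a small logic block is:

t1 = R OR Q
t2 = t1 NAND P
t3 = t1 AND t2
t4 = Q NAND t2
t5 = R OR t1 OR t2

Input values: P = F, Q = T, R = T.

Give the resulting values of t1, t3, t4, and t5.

t1 = R OR Q = T OR T = T
t2 = t1 NAND P = T NAND F = T
t3 = t1 AND t2 = T AND T = T
t4 = Q NAND t2 = T NAND T = F
t5 = R OR t1 OR t2 = T OR T OR T = T

t1 = T, t3 = T, t4 = F, t5 = T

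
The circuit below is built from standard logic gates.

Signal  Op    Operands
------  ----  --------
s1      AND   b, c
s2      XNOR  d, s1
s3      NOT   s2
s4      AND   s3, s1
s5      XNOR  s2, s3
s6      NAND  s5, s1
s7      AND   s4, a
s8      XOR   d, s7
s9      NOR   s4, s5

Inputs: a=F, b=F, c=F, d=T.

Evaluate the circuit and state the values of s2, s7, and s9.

s1 = b AND c = F AND F = F
s2 = d XNOR s1 = T XNOR F = F
s3 = NOT s2 = NOT F = T
s4 = s3 AND s1 = T AND F = F
s5 = s2 XNOR s3 = F XNOR T = F
s7 = s4 AND a = F AND F = F
s9 = s4 NOR s5 = F NOR F = T

s2 = F  s7 = F  s9 = T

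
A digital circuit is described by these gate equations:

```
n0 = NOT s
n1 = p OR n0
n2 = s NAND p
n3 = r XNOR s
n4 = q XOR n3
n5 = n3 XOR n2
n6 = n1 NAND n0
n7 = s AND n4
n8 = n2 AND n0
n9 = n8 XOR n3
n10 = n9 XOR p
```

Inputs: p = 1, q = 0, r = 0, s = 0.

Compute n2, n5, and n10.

n0 = NOT s = NOT 0 = 1
n2 = s NAND p = 0 NAND 1 = 1
n3 = r XNOR s = 0 XNOR 0 = 1
n5 = n3 XOR n2 = 1 XOR 1 = 0
n8 = n2 AND n0 = 1 AND 1 = 1
n9 = n8 XOR n3 = 1 XOR 1 = 0
n10 = n9 XOR p = 0 XOR 1 = 1

n2 = 1; n5 = 0; n10 = 1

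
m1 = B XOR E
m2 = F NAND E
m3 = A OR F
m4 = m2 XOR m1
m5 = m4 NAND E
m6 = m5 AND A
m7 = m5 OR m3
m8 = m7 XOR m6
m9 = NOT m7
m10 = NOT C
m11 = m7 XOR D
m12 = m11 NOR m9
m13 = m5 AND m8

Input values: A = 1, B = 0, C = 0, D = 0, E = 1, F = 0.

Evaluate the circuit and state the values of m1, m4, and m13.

m1 = B XOR E = 0 XOR 1 = 1
m2 = F NAND E = 0 NAND 1 = 1
m3 = A OR F = 1 OR 0 = 1
m4 = m2 XOR m1 = 1 XOR 1 = 0
m5 = m4 NAND E = 0 NAND 1 = 1
m6 = m5 AND A = 1 AND 1 = 1
m7 = m5 OR m3 = 1 OR 1 = 1
m8 = m7 XOR m6 = 1 XOR 1 = 0
m13 = m5 AND m8 = 1 AND 0 = 0

m1 = 1  m4 = 0  m13 = 0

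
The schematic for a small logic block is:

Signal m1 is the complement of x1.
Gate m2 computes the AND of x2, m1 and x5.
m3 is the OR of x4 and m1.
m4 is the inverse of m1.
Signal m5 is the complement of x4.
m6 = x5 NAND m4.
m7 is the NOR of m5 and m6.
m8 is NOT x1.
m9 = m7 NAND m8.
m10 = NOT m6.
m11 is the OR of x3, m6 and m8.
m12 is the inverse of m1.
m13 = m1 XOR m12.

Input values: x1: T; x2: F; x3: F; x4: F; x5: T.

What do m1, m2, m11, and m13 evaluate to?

m1 = NOT x1 = NOT T = F
m2 = x2 AND m1 AND x5 = F AND F AND T = F
m4 = NOT m1 = NOT F = T
m6 = x5 NAND m4 = T NAND T = F
m8 = NOT x1 = NOT T = F
m11 = x3 OR m6 OR m8 = F OR F OR F = F
m12 = NOT m1 = NOT F = T
m13 = m1 XOR m12 = F XOR T = T

m1 = F; m2 = F; m11 = F; m13 = T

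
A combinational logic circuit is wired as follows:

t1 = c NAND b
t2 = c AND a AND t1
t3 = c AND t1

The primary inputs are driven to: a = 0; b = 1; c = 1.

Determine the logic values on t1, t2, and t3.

t1 = c NAND b = 1 NAND 1 = 0
t2 = c AND a AND t1 = 1 AND 0 AND 0 = 0
t3 = c AND t1 = 1 AND 0 = 0

t1 = 0  t2 = 0  t3 = 0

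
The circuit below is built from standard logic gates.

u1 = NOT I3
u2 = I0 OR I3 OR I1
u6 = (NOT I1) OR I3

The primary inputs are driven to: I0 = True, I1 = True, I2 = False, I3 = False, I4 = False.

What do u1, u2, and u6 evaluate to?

u1 = NOT False = True
u2 = True OR False OR True = True
u6 = (NOT True) OR False = False

u1 = True, u2 = True, u6 = False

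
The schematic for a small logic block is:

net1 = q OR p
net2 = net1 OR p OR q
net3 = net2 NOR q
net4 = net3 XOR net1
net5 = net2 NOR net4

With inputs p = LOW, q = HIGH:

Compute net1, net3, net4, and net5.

net1 = q OR p = HIGH OR LOW = HIGH
net2 = net1 OR p OR q = HIGH OR LOW OR HIGH = HIGH
net3 = net2 NOR q = HIGH NOR HIGH = LOW
net4 = net3 XOR net1 = LOW XOR HIGH = HIGH
net5 = net2 NOR net4 = HIGH NOR HIGH = LOW

net1 = HIGH; net3 = LOW; net4 = HIGH; net5 = LOW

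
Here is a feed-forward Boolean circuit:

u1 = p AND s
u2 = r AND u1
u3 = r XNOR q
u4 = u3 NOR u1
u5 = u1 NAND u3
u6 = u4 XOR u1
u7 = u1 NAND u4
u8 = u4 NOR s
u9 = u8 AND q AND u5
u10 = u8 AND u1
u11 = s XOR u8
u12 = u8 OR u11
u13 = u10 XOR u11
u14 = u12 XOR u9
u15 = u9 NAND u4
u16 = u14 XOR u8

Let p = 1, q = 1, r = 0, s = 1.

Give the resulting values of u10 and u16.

u10 = 0; u16 = 1

u1 = p AND s = 1 AND 1 = 1
u3 = r XNOR q = 0 XNOR 1 = 0
u4 = u3 NOR u1 = 0 NOR 1 = 0
u5 = u1 NAND u3 = 1 NAND 0 = 1
u8 = u4 NOR s = 0 NOR 1 = 0
u9 = u8 AND q AND u5 = 0 AND 1 AND 1 = 0
u10 = u8 AND u1 = 0 AND 1 = 0
u11 = s XOR u8 = 1 XOR 0 = 1
u12 = u8 OR u11 = 0 OR 1 = 1
u14 = u12 XOR u9 = 1 XOR 0 = 1
u16 = u14 XOR u8 = 1 XOR 0 = 1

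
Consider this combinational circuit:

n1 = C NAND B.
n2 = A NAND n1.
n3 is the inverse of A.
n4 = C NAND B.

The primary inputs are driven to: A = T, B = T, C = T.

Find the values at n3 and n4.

n3 = NOT A = NOT T = F
n4 = C NAND B = T NAND T = F

n3 = F, n4 = F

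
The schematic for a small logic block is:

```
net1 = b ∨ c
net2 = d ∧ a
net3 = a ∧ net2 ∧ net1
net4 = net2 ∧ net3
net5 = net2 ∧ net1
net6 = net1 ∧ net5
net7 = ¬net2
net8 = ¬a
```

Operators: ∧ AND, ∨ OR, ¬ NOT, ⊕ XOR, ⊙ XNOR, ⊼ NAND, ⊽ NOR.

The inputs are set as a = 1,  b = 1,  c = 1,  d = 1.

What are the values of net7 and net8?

net2 = d AND a = 1 AND 1 = 1
net7 = NOT net2 = NOT 1 = 0
net8 = NOT a = NOT 1 = 0

net7 = 0  net8 = 0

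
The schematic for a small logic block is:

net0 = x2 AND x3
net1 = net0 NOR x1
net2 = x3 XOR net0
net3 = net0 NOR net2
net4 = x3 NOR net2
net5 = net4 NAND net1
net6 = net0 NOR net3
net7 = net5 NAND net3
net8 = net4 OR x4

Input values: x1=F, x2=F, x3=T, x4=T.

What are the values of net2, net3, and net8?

net2 = T, net3 = F, net8 = T

net0 = x2 AND x3 = F AND T = F
net2 = x3 XOR net0 = T XOR F = T
net3 = net0 NOR net2 = F NOR T = F
net4 = x3 NOR net2 = T NOR T = F
net8 = net4 OR x4 = F OR T = T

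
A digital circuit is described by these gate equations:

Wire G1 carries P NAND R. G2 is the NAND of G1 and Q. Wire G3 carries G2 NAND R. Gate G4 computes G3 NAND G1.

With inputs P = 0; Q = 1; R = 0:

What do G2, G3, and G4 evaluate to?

G2 = 0; G3 = 1; G4 = 0

G1 = P NAND R = 0 NAND 0 = 1
G2 = G1 NAND Q = 1 NAND 1 = 0
G3 = G2 NAND R = 0 NAND 0 = 1
G4 = G3 NAND G1 = 1 NAND 1 = 0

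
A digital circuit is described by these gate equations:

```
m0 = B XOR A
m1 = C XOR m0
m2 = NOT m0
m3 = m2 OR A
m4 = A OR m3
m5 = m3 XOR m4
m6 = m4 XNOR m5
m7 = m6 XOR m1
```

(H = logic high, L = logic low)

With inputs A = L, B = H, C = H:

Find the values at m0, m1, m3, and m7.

m0 = H, m1 = L, m3 = L, m7 = H

m0 = B XOR A = H XOR L = H
m1 = C XOR m0 = H XOR H = L
m2 = NOT m0 = NOT H = L
m3 = m2 OR A = L OR L = L
m4 = A OR m3 = L OR L = L
m5 = m3 XOR m4 = L XOR L = L
m6 = m4 XNOR m5 = L XNOR L = H
m7 = m6 XOR m1 = H XOR L = H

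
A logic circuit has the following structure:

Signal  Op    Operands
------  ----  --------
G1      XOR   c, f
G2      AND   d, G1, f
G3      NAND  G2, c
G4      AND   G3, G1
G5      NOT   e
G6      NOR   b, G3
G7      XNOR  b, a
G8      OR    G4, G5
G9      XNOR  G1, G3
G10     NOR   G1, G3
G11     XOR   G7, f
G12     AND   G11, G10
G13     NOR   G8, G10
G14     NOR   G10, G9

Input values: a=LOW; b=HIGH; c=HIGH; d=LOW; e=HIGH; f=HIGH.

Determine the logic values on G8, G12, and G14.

G1 = c XOR f = HIGH XOR HIGH = LOW
G2 = d AND G1 AND f = LOW AND LOW AND HIGH = LOW
G3 = G2 NAND c = LOW NAND HIGH = HIGH
G4 = G3 AND G1 = HIGH AND LOW = LOW
G5 = NOT e = NOT HIGH = LOW
G7 = b XNOR a = HIGH XNOR LOW = LOW
G8 = G4 OR G5 = LOW OR LOW = LOW
G9 = G1 XNOR G3 = LOW XNOR HIGH = LOW
G10 = G1 NOR G3 = LOW NOR HIGH = LOW
G11 = G7 XOR f = LOW XOR HIGH = HIGH
G12 = G11 AND G10 = HIGH AND LOW = LOW
G14 = G10 NOR G9 = LOW NOR LOW = HIGH

G8 = LOW, G12 = LOW, G14 = HIGH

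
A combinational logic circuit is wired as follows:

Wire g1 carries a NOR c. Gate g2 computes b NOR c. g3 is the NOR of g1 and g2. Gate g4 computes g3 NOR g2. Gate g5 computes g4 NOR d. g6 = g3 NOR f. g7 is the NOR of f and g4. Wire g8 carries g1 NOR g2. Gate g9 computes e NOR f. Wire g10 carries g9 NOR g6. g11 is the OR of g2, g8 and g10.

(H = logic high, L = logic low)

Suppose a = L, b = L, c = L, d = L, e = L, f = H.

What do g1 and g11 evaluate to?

g1 = a NOR c = L NOR L = H
g2 = b NOR c = L NOR L = H
g3 = g1 NOR g2 = H NOR H = L
g6 = g3 NOR f = L NOR H = L
g8 = g1 NOR g2 = H NOR H = L
g9 = e NOR f = L NOR H = L
g10 = g9 NOR g6 = L NOR L = H
g11 = g2 OR g8 OR g10 = H OR L OR H = H

g1 = H, g11 = H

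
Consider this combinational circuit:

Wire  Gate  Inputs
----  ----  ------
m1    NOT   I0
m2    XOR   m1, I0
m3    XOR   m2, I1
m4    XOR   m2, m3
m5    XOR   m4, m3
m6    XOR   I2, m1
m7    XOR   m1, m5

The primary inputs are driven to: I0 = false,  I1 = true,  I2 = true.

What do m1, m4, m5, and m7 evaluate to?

m1 = true, m4 = true, m5 = true, m7 = false

m1 = NOT I0 = NOT false = true
m2 = m1 XOR I0 = true XOR false = true
m3 = m2 XOR I1 = true XOR true = false
m4 = m2 XOR m3 = true XOR false = true
m5 = m4 XOR m3 = true XOR false = true
m7 = m1 XOR m5 = true XOR true = false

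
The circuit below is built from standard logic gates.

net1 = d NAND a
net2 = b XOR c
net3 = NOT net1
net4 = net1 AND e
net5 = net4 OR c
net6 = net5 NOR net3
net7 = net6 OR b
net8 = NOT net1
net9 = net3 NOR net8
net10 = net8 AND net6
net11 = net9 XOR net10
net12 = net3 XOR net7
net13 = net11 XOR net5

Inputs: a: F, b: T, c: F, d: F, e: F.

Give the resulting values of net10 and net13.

net1 = d NAND a = F NAND F = T
net3 = NOT net1 = NOT T = F
net4 = net1 AND e = T AND F = F
net5 = net4 OR c = F OR F = F
net6 = net5 NOR net3 = F NOR F = T
net8 = NOT net1 = NOT T = F
net9 = net3 NOR net8 = F NOR F = T
net10 = net8 AND net6 = F AND T = F
net11 = net9 XOR net10 = T XOR F = T
net13 = net11 XOR net5 = T XOR F = T

net10 = F; net13 = T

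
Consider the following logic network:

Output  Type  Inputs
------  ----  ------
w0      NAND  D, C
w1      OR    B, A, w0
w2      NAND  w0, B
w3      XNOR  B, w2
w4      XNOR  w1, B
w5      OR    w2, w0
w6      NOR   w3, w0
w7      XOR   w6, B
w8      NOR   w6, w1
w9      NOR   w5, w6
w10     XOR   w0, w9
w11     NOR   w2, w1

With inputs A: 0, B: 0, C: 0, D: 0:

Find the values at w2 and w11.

w0 = D NAND C = 0 NAND 0 = 1
w1 = B OR A OR w0 = 0 OR 0 OR 1 = 1
w2 = w0 NAND B = 1 NAND 0 = 1
w11 = w2 NOR w1 = 1 NOR 1 = 0

w2 = 1; w11 = 0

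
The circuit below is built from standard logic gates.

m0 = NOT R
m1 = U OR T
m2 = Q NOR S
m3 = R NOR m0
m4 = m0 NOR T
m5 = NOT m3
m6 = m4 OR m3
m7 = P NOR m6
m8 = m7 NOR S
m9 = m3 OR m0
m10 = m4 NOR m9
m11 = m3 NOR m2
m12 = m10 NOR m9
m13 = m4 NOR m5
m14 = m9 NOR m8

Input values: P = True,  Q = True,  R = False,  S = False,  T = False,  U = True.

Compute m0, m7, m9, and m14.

m0 = True, m7 = False, m9 = True, m14 = False

m0 = NOT R = NOT False = True
m3 = R NOR m0 = False NOR True = False
m4 = m0 NOR T = True NOR False = False
m6 = m4 OR m3 = False OR False = False
m7 = P NOR m6 = True NOR False = False
m8 = m7 NOR S = False NOR False = True
m9 = m3 OR m0 = False OR True = True
m14 = m9 NOR m8 = True NOR True = False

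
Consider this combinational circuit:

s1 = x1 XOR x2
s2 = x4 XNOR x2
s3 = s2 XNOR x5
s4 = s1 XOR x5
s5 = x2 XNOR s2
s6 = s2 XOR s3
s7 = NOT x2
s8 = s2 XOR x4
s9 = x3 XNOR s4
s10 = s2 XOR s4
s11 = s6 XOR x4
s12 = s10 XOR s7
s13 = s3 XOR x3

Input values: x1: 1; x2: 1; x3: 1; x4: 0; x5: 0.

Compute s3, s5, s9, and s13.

s3 = 1, s5 = 0, s9 = 0, s13 = 0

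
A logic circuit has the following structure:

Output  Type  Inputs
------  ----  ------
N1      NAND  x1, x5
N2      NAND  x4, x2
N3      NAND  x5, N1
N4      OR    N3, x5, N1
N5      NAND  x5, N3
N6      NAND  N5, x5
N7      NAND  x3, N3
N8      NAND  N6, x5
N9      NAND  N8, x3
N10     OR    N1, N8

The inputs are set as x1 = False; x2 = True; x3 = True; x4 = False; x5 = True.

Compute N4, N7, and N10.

N4 = True; N7 = True; N10 = True

N1 = x1 NAND x5 = False NAND True = True
N3 = x5 NAND N1 = True NAND True = False
N4 = N3 OR x5 OR N1 = False OR True OR True = True
N5 = x5 NAND N3 = True NAND False = True
N6 = N5 NAND x5 = True NAND True = False
N7 = x3 NAND N3 = True NAND False = True
N8 = N6 NAND x5 = False NAND True = True
N10 = N1 OR N8 = True OR True = True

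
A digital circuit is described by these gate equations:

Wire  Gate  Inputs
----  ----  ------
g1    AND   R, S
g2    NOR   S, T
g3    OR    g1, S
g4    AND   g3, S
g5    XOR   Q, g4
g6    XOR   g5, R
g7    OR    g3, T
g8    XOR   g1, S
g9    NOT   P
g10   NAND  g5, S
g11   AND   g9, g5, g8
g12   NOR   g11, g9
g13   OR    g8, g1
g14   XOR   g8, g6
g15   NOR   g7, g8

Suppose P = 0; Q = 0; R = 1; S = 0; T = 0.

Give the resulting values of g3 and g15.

g3 = 0  g15 = 1

g1 = R AND S = 1 AND 0 = 0
g3 = g1 OR S = 0 OR 0 = 0
g7 = g3 OR T = 0 OR 0 = 0
g8 = g1 XOR S = 0 XOR 0 = 0
g15 = g7 NOR g8 = 0 NOR 0 = 1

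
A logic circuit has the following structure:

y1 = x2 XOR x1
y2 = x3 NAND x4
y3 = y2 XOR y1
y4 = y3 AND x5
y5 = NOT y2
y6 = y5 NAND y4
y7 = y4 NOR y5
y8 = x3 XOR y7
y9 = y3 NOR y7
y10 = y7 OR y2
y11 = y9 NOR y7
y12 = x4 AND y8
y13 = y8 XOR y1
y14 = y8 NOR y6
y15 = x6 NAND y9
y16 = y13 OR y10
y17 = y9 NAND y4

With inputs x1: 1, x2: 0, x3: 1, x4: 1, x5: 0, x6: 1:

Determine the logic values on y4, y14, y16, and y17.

y1 = x2 XOR x1 = 0 XOR 1 = 1
y2 = x3 NAND x4 = 1 NAND 1 = 0
y3 = y2 XOR y1 = 0 XOR 1 = 1
y4 = y3 AND x5 = 1 AND 0 = 0
y5 = NOT y2 = NOT 0 = 1
y6 = y5 NAND y4 = 1 NAND 0 = 1
y7 = y4 NOR y5 = 0 NOR 1 = 0
y8 = x3 XOR y7 = 1 XOR 0 = 1
y9 = y3 NOR y7 = 1 NOR 0 = 0
y10 = y7 OR y2 = 0 OR 0 = 0
y13 = y8 XOR y1 = 1 XOR 1 = 0
y14 = y8 NOR y6 = 1 NOR 1 = 0
y16 = y13 OR y10 = 0 OR 0 = 0
y17 = y9 NAND y4 = 0 NAND 0 = 1

y4 = 0, y14 = 0, y16 = 0, y17 = 1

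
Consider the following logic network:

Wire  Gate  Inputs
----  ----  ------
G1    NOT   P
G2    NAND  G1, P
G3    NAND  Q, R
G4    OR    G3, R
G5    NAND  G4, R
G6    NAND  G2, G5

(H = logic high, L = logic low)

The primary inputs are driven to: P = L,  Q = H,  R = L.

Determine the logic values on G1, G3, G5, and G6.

G1 = NOT P = NOT L = H
G2 = G1 NAND P = H NAND L = H
G3 = Q NAND R = H NAND L = H
G4 = G3 OR R = H OR L = H
G5 = G4 NAND R = H NAND L = H
G6 = G2 NAND G5 = H NAND H = L

G1 = H, G3 = H, G5 = H, G6 = L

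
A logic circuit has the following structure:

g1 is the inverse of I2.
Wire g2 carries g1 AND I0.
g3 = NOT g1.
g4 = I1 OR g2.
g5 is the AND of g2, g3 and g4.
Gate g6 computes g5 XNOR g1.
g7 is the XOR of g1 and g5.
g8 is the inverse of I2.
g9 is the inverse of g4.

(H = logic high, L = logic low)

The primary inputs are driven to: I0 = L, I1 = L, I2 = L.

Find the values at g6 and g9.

g6 = L; g9 = H

g1 = NOT I2 = NOT L = H
g2 = g1 AND I0 = H AND L = L
g3 = NOT g1 = NOT H = L
g4 = I1 OR g2 = L OR L = L
g5 = g2 AND g3 AND g4 = L AND L AND L = L
g6 = g5 XNOR g1 = L XNOR H = L
g9 = NOT g4 = NOT L = H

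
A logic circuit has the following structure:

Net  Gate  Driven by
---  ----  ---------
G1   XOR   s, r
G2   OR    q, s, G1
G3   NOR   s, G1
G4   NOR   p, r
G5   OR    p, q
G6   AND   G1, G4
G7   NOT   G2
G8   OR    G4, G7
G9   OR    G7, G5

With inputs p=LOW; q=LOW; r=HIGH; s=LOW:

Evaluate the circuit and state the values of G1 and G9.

G1 = HIGH  G9 = LOW

G1 = s XOR r = LOW XOR HIGH = HIGH
G2 = q OR s OR G1 = LOW OR LOW OR HIGH = HIGH
G5 = p OR q = LOW OR LOW = LOW
G7 = NOT G2 = NOT HIGH = LOW
G9 = G7 OR G5 = LOW OR LOW = LOW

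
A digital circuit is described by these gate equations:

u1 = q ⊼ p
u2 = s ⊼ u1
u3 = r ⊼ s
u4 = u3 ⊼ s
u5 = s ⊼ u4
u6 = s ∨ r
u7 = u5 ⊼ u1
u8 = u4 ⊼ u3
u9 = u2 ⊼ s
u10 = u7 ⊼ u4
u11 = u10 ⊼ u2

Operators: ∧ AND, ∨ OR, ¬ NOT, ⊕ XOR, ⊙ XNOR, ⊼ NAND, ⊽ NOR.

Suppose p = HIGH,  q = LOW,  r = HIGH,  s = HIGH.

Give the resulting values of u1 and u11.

u1 = HIGH  u11 = HIGH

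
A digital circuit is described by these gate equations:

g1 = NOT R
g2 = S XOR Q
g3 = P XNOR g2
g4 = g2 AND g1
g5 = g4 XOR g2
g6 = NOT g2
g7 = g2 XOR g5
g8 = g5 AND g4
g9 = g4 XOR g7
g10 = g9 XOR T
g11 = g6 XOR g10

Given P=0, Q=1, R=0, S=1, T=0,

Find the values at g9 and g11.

g9 = 0, g11 = 1

g1 = NOT R = NOT 0 = 1
g2 = S XOR Q = 1 XOR 1 = 0
g4 = g2 AND g1 = 0 AND 1 = 0
g5 = g4 XOR g2 = 0 XOR 0 = 0
g6 = NOT g2 = NOT 0 = 1
g7 = g2 XOR g5 = 0 XOR 0 = 0
g9 = g4 XOR g7 = 0 XOR 0 = 0
g10 = g9 XOR T = 0 XOR 0 = 0
g11 = g6 XOR g10 = 1 XOR 0 = 1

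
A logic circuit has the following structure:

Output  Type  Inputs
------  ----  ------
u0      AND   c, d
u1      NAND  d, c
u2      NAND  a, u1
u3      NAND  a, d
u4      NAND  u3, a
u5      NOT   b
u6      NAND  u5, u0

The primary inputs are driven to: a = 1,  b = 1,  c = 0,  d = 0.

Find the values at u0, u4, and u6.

u0 = c AND d = 0 AND 0 = 0
u3 = a NAND d = 1 NAND 0 = 1
u4 = u3 NAND a = 1 NAND 1 = 0
u5 = NOT b = NOT 1 = 0
u6 = u5 NAND u0 = 0 NAND 0 = 1

u0 = 0  u4 = 0  u6 = 1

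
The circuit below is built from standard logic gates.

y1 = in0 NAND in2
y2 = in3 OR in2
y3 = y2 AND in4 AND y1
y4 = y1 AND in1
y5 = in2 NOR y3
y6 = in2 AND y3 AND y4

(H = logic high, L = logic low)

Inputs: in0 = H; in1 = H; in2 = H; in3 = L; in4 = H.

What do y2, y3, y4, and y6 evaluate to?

y2 = H  y3 = L  y4 = L  y6 = L

y1 = in0 NAND in2 = H NAND H = L
y2 = in3 OR in2 = L OR H = H
y3 = y2 AND in4 AND y1 = H AND H AND L = L
y4 = y1 AND in1 = L AND H = L
y6 = in2 AND y3 AND y4 = H AND L AND L = L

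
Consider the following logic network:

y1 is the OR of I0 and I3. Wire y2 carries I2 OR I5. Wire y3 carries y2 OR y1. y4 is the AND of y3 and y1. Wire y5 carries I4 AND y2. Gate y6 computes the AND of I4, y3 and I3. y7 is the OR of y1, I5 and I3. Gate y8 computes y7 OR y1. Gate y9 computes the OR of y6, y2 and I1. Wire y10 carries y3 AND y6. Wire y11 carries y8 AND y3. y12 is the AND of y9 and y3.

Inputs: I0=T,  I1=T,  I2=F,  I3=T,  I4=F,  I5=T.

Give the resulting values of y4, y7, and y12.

y1 = I0 OR I3 = T OR T = T
y2 = I2 OR I5 = F OR T = T
y3 = y2 OR y1 = T OR T = T
y4 = y3 AND y1 = T AND T = T
y6 = I4 AND y3 AND I3 = F AND T AND T = F
y7 = y1 OR I5 OR I3 = T OR T OR T = T
y9 = y6 OR y2 OR I1 = F OR T OR T = T
y12 = y9 AND y3 = T AND T = T

y4 = T  y7 = T  y12 = T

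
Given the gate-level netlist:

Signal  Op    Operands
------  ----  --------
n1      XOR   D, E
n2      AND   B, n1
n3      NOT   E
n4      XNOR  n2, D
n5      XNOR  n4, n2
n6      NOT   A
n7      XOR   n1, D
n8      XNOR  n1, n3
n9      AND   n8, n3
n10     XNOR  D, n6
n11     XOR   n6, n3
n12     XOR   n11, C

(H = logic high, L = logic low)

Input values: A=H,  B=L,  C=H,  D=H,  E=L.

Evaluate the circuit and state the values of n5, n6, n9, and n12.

n5 = H, n6 = L, n9 = H, n12 = L

n1 = D XOR E = H XOR L = H
n2 = B AND n1 = L AND H = L
n3 = NOT E = NOT L = H
n4 = n2 XNOR D = L XNOR H = L
n5 = n4 XNOR n2 = L XNOR L = H
n6 = NOT A = NOT H = L
n8 = n1 XNOR n3 = H XNOR H = H
n9 = n8 AND n3 = H AND H = H
n11 = n6 XOR n3 = L XOR H = H
n12 = n11 XOR C = H XOR H = L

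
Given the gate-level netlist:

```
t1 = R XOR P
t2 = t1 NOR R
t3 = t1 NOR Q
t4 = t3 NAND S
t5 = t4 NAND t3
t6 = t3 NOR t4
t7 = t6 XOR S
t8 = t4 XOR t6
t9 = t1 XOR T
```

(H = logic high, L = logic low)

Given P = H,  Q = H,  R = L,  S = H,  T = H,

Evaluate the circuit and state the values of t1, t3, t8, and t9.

t1 = H, t3 = L, t8 = H, t9 = L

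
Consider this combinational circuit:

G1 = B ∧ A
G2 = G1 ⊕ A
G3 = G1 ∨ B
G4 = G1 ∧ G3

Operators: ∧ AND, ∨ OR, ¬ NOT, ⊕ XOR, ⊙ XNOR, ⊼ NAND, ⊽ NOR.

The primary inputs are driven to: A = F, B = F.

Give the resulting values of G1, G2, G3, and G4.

G1 = B AND A = F AND F = F
G2 = G1 XOR A = F XOR F = F
G3 = G1 OR B = F OR F = F
G4 = G1 AND G3 = F AND F = F

G1 = F, G2 = F, G3 = F, G4 = F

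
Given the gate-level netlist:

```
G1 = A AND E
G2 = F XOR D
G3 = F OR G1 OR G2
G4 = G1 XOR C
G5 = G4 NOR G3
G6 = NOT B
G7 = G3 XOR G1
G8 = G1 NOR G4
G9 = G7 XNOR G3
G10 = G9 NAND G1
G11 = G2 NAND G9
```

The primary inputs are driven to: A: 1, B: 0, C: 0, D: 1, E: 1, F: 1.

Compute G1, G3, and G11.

G1 = 1; G3 = 1; G11 = 1

G1 = A AND E = 1 AND 1 = 1
G2 = F XOR D = 1 XOR 1 = 0
G3 = F OR G1 OR G2 = 1 OR 1 OR 0 = 1
G7 = G3 XOR G1 = 1 XOR 1 = 0
G9 = G7 XNOR G3 = 0 XNOR 1 = 0
G11 = G2 NAND G9 = 0 NAND 0 = 1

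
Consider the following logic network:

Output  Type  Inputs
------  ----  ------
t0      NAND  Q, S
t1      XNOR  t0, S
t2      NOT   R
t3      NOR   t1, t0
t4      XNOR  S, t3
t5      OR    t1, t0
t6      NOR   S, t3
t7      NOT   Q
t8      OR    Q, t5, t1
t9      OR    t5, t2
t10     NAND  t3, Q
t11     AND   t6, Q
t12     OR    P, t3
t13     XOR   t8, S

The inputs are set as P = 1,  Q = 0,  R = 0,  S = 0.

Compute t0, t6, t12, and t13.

t0 = 1, t6 = 1, t12 = 1, t13 = 1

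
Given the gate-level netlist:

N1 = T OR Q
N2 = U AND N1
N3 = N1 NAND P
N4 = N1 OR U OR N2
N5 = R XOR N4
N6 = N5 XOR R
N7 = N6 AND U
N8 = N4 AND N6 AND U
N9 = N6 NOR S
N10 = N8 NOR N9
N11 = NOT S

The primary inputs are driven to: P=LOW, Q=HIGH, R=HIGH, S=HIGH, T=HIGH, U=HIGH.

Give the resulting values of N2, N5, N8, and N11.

N2 = HIGH, N5 = LOW, N8 = HIGH, N11 = LOW

N1 = T OR Q = HIGH OR HIGH = HIGH
N2 = U AND N1 = HIGH AND HIGH = HIGH
N4 = N1 OR U OR N2 = HIGH OR HIGH OR HIGH = HIGH
N5 = R XOR N4 = HIGH XOR HIGH = LOW
N6 = N5 XOR R = LOW XOR HIGH = HIGH
N8 = N4 AND N6 AND U = HIGH AND HIGH AND HIGH = HIGH
N11 = NOT S = NOT HIGH = LOW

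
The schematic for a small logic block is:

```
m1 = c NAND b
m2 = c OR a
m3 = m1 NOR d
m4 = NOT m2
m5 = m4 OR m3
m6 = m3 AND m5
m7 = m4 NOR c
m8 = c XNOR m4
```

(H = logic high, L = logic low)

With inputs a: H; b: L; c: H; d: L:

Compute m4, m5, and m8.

m4 = L, m5 = L, m8 = L

m1 = c NAND b = H NAND L = H
m2 = c OR a = H OR H = H
m3 = m1 NOR d = H NOR L = L
m4 = NOT m2 = NOT H = L
m5 = m4 OR m3 = L OR L = L
m8 = c XNOR m4 = H XNOR L = L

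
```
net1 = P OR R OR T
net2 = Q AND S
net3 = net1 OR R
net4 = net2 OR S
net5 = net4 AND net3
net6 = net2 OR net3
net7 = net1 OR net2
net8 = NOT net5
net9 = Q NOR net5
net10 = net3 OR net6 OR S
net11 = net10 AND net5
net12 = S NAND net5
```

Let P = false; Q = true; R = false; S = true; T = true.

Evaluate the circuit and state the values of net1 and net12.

net1 = P OR R OR T = false OR false OR true = true
net2 = Q AND S = true AND true = true
net3 = net1 OR R = true OR false = true
net4 = net2 OR S = true OR true = true
net5 = net4 AND net3 = true AND true = true
net12 = S NAND net5 = true NAND true = false

net1 = true  net12 = false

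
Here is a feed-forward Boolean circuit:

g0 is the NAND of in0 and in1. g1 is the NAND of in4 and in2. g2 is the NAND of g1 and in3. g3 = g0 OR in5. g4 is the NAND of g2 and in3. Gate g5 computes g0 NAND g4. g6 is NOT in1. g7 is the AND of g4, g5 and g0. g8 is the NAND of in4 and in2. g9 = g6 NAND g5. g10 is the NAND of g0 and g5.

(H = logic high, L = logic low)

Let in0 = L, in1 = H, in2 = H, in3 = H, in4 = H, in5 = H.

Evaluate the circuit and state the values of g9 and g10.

g9 = H, g10 = L

g0 = in0 NAND in1 = L NAND H = H
g1 = in4 NAND in2 = H NAND H = L
g2 = g1 NAND in3 = L NAND H = H
g4 = g2 NAND in3 = H NAND H = L
g5 = g0 NAND g4 = H NAND L = H
g6 = NOT in1 = NOT H = L
g9 = g6 NAND g5 = L NAND H = H
g10 = g0 NAND g5 = H NAND H = L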